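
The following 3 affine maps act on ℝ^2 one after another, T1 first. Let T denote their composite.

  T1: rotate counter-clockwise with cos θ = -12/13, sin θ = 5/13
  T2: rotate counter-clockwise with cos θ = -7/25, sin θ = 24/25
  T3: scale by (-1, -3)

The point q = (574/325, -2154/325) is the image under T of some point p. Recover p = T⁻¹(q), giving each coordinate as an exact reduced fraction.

p = (-2, -2)

T1 = [-12/13 -5/13 0; 5/13 -12/13 0; 0 0 1]
T2·T1 = [-36/325 323/325 0; -323/325 -36/325 0; 0 0 1]
T3·…·T1 = [36/325 -323/325 0; 969/325 108/325 0; 0 0 1]
det M = 3; M⁻¹ = [36/325 323/975 0; -323/325 12/325 0; 0 0 1]
M⁻¹ · (574/325, -2154/325)ᵀ = (-2, -2)ᵀ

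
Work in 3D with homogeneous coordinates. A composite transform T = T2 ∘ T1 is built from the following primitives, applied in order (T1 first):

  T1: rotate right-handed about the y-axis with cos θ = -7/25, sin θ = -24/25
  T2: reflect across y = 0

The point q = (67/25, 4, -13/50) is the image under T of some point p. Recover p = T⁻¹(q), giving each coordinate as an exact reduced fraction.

p = (-1, -4, -5/2)

T1 = [-7/25 0 -24/25 0; 0 1 0 0; 24/25 0 -7/25 0; 0 0 0 1]
T2·T1 = [-7/25 0 -24/25 0; 0 -1 0 0; 24/25 0 -7/25 0; 0 0 0 1]
det M = -1; M⁻¹ = [-7/25 0 24/25 0; 0 -1 0 0; -24/25 0 -7/25 0; 0 0 0 1]
M⁻¹ · (67/25, 4, -13/50)ᵀ = (-1, -4, -5/2)ᵀ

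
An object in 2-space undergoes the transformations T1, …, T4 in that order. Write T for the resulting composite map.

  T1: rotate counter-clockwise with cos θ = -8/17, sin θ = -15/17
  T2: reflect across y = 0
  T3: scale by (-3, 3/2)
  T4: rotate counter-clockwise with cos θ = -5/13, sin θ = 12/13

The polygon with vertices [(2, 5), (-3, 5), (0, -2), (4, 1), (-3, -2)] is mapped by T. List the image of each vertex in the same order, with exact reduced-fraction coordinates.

image vertices: (-375/221, -2649/221), (1575/221, -7053/442), (-162/221, 1200/221), (-87/13, 6/13), (1008/221, 1347/442)

T1 rotate counter-clockwise with cos θ = -8/17, sin θ = -15/17: (2, 5) → (59/17, -70/17); (-3, 5) → (99/17, 5/17); (0, -2) → (-30/17, 16/17); (4, 1) → (-1, -4); (-3, -2) → (-6/17, 61/17)
T2 reflect across y = 0: (59/17, -70/17) → (59/17, 70/17); (99/17, 5/17) → (99/17, -5/17); (-30/17, 16/17) → (-30/17, -16/17); (-1, -4) → (-1, 4); (-6/17, 61/17) → (-6/17, -61/17)
T3 scale by (-3, 3/2): (59/17, 70/17) → (-177/17, 105/17); (99/17, -5/17) → (-297/17, -15/34); (-30/17, -16/17) → (90/17, -24/17); (-1, 4) → (3, 6); (-6/17, -61/17) → (18/17, -183/34)
T4 rotate counter-clockwise with cos θ = -5/13, sin θ = 12/13: (-177/17, 105/17) → (-375/221, -2649/221); (-297/17, -15/34) → (1575/221, -7053/442); (90/17, -24/17) → (-162/221, 1200/221); (3, 6) → (-87/13, 6/13); (18/17, -183/34) → (1008/221, 1347/442)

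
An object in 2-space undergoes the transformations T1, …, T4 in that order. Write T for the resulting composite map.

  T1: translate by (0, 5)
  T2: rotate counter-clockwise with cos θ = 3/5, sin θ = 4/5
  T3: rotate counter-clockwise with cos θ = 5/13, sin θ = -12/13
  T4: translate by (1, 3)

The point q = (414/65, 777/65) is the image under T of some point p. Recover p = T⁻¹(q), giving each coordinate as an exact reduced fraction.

p = (3, 5)

T1 = [1 0 0; 0 1 5; 0 0 1]
T2·T1 = [3/5 -4/5 -4; 4/5 3/5 3; 0 0 1]
T3·…·T1 = [63/65 16/65 16/13; -16/65 63/65 63/13; 0 0 1]
T4·…·T1 = [63/65 16/65 29/13; -16/65 63/65 102/13; 0 0 1]
det M = 1; M⁻¹ = [63/65 -16/65 -3/13; 16/65 63/65 -106/13; 0 0 1]
M⁻¹ · (414/65, 777/65)ᵀ = (3, 5)ᵀ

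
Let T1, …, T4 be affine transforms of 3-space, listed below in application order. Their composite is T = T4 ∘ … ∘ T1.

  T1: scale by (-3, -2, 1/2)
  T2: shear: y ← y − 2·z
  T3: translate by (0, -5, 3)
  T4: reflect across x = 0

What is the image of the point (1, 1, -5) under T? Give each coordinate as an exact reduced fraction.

T(p) = (3, -2, 1/2)

T1 scale by (-3, -2, 1/2): (1, 1, -5) → (-3, -2, -5/2)
T2 shear: y ← y − 2·z: (-3, -2, -5/2) → (-3, 3, -5/2)
T3 translate by (0, -5, 3): (-3, 3, -5/2) → (-3, -2, 1/2)
T4 reflect across x = 0: (-3, -2, 1/2) → (3, -2, 1/2)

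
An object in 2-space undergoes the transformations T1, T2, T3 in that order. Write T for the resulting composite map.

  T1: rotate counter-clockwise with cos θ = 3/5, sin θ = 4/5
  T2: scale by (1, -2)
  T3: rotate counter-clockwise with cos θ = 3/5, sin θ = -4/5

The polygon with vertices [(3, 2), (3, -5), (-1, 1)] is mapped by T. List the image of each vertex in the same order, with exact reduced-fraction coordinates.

T1 rotate counter-clockwise with cos θ = 3/5, sin θ = 4/5: (3, 2) → (1/5, 18/5); (3, -5) → (29/5, -3/5); (-1, 1) → (-7/5, -1/5)
T2 scale by (1, -2): (1/5, 18/5) → (1/5, -36/5); (29/5, -3/5) → (29/5, 6/5); (-7/5, -1/5) → (-7/5, 2/5)
T3 rotate counter-clockwise with cos θ = 3/5, sin θ = -4/5: (1/5, -36/5) → (-141/25, -112/25); (29/5, 6/5) → (111/25, -98/25); (-7/5, 2/5) → (-13/25, 34/25)

image vertices: (-141/25, -112/25), (111/25, -98/25), (-13/25, 34/25)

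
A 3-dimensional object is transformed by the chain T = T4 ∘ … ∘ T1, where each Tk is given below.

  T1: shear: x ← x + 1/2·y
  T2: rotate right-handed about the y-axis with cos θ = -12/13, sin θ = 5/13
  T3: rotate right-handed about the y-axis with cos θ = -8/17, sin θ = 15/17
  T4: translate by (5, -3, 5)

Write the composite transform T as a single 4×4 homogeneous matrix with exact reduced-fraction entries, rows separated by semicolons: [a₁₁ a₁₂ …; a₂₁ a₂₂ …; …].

T1 = [1 1/2 0 0; 0 1 0 0; 0 0 1 0; 0 0 0 1]
T2·T1 = [-12/13 -6/13 5/13 0; 0 1 0 0; -5/13 -5/26 -12/13 0; 0 0 0 1]
T3·…·T1 = [21/221 21/442 -220/221 0; 0 1 0 0; 220/221 110/221 21/221 0; 0 0 0 1]
T4·…·T1 = [21/221 21/442 -220/221 5; 0 1 0 -3; 220/221 110/221 21/221 5; 0 0 0 1]

T = [21/221 21/442 -220/221 5; 0 1 0 -3; 220/221 110/221 21/221 5; 0 0 0 1]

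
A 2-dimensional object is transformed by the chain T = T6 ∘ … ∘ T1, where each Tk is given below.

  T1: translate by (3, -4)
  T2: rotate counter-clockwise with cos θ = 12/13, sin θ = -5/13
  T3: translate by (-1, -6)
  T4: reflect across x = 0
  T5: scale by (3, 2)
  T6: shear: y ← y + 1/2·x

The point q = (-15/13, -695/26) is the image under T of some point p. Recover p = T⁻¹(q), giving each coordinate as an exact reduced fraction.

p = (1, -2)

T1 = [1 0 3; 0 1 -4; 0 0 1]
T2·T1 = [12/13 5/13 16/13; -5/13 12/13 -63/13; 0 0 1]
T3·…·T1 = [12/13 5/13 3/13; -5/13 12/13 -141/13; 0 0 1]
T4·…·T1 = [-12/13 -5/13 -3/13; -5/13 12/13 -141/13; 0 0 1]
T5·…·T1 = [-36/13 -15/13 -9/13; -10/13 24/13 -282/13; 0 0 1]
T6·…·T1 = [-36/13 -15/13 -9/13; -28/13 33/26 -573/26; 0 0 1]
det M = -6; M⁻¹ = [-11/52 -5/26 -57/13; -14/39 6/13 129/13; 0 0 1]
M⁻¹ · (-15/13, -695/26)ᵀ = (1, -2)ᵀ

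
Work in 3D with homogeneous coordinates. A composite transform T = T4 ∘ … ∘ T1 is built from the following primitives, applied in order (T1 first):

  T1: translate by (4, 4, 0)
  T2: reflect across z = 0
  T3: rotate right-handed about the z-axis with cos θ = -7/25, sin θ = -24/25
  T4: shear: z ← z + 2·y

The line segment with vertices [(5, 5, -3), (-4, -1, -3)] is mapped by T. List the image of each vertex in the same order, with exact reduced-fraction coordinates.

T1 translate by (4, 4, 0): (5, 5, -3) → (9, 9, -3); (-4, -1, -3) → (0, 3, -3)
T2 reflect across z = 0: (9, 9, -3) → (9, 9, 3); (0, 3, -3) → (0, 3, 3)
T3 rotate right-handed about the z-axis with cos θ = -7/25, sin θ = -24/25: (9, 9, 3) → (153/25, -279/25, 3); (0, 3, 3) → (72/25, -21/25, 3)
T4 shear: z ← z + 2·y: (153/25, -279/25, 3) → (153/25, -279/25, -483/25); (72/25, -21/25, 3) → (72/25, -21/25, 33/25)

image vertices: (153/25, -279/25, -483/25), (72/25, -21/25, 33/25)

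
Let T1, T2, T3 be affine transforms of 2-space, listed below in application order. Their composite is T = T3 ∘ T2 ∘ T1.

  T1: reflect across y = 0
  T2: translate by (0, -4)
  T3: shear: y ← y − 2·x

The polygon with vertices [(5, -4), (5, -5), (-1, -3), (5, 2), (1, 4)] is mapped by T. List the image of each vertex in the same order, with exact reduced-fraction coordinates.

T1 reflect across y = 0: (5, -4) → (5, 4); (5, -5) → (5, 5); (-1, -3) → (-1, 3); (5, 2) → (5, -2); (1, 4) → (1, -4)
T2 translate by (0, -4): (5, 4) → (5, 0); (5, 5) → (5, 1); (-1, 3) → (-1, -1); (5, -2) → (5, -6); (1, -4) → (1, -8)
T3 shear: y ← y − 2·x: (5, 0) → (5, -10); (5, 1) → (5, -9); (-1, -1) → (-1, 1); (5, -6) → (5, -16); (1, -8) → (1, -10)

image vertices: (5, -10), (5, -9), (-1, 1), (5, -16), (1, -10)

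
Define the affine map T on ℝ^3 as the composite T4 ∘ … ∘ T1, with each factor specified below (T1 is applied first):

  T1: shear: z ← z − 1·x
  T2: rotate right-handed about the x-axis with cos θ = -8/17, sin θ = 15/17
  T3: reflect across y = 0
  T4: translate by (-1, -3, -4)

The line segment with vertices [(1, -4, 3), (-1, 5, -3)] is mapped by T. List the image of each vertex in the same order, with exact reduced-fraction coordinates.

image vertices: (0, -53/17, -144/17), (-2, -41/17, 23/17)

T1 shear: z ← z − 1·x: (1, -4, 3) → (1, -4, 2); (-1, 5, -3) → (-1, 5, -2)
T2 rotate right-handed about the x-axis with cos θ = -8/17, sin θ = 15/17: (1, -4, 2) → (1, 2/17, -76/17); (-1, 5, -2) → (-1, -10/17, 91/17)
T3 reflect across y = 0: (1, 2/17, -76/17) → (1, -2/17, -76/17); (-1, -10/17, 91/17) → (-1, 10/17, 91/17)
T4 translate by (-1, -3, -4): (1, -2/17, -76/17) → (0, -53/17, -144/17); (-1, 10/17, 91/17) → (-2, -41/17, 23/17)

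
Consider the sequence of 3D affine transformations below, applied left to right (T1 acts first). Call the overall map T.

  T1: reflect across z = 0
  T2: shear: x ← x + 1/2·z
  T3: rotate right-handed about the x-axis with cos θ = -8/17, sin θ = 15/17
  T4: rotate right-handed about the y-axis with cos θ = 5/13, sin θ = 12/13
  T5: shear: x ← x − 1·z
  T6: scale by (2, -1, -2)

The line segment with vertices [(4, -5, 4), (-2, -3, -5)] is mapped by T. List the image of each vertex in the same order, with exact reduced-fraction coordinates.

T1 reflect across z = 0: (4, -5, 4) → (4, -5, -4); (-2, -3, -5) → (-2, -3, 5)
T2 shear: x ← x + 1/2·z: (4, -5, -4) → (2, -5, -4); (-2, -3, 5) → (1/2, -3, 5)
T3 rotate right-handed about the x-axis with cos θ = -8/17, sin θ = 15/17: (2, -5, -4) → (2, 100/17, -43/17); (1/2, -3, 5) → (1/2, -3, -5)
T4 rotate right-handed about the y-axis with cos θ = 5/13, sin θ = 12/13: (2, 100/17, -43/17) → (-346/221, 100/17, -623/221); (1/2, -3, -5) → (-115/26, -3, -31/13)
T5 shear: x ← x − 1·z: (-346/221, 100/17, -623/221) → (277/221, 100/17, -623/221); (-115/26, -3, -31/13) → (-53/26, -3, -31/13)
T6 scale by (2, -1, -2): (277/221, 100/17, -623/221) → (554/221, -100/17, 1246/221); (-53/26, -3, -31/13) → (-53/13, 3, 62/13)

image vertices: (554/221, -100/17, 1246/221), (-53/13, 3, 62/13)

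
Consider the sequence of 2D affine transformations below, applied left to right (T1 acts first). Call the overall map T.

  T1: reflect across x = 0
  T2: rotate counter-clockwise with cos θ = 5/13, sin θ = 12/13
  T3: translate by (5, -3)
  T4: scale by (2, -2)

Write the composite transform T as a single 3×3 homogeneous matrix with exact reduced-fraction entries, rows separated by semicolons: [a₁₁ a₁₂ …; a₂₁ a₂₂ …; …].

T1 = [-1 0 0; 0 1 0; 0 0 1]
T2·T1 = [-5/13 -12/13 0; -12/13 5/13 0; 0 0 1]
T3·…·T1 = [-5/13 -12/13 5; -12/13 5/13 -3; 0 0 1]
T4·…·T1 = [-10/13 -24/13 10; 24/13 -10/13 6; 0 0 1]

T = [-10/13 -24/13 10; 24/13 -10/13 6; 0 0 1]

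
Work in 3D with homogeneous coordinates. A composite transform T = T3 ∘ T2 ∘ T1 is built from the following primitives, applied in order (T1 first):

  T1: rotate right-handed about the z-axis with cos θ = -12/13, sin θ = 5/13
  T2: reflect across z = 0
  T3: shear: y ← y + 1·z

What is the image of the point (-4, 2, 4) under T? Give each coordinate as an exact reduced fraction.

T1 rotate right-handed about the z-axis with cos θ = -12/13, sin θ = 5/13: (-4, 2, 4) → (38/13, -44/13, 4)
T2 reflect across z = 0: (38/13, -44/13, 4) → (38/13, -44/13, -4)
T3 shear: y ← y + 1·z: (38/13, -44/13, -4) → (38/13, -96/13, -4)

T(p) = (38/13, -96/13, -4)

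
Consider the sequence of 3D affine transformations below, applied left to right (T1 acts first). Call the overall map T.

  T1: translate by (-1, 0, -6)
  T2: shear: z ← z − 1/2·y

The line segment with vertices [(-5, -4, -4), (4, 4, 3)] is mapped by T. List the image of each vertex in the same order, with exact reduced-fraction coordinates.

image vertices: (-6, -4, -8), (3, 4, -5)

T1 translate by (-1, 0, -6): (-5, -4, -4) → (-6, -4, -10); (4, 4, 3) → (3, 4, -3)
T2 shear: z ← z − 1/2·y: (-6, -4, -10) → (-6, -4, -8); (3, 4, -3) → (3, 4, -5)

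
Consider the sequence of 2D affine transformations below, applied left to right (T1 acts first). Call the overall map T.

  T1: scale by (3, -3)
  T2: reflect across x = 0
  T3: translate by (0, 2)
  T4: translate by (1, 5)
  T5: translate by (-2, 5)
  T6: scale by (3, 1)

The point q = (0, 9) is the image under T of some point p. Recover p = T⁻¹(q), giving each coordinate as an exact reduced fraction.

T1 = [3 0 0; 0 -3 0; 0 0 1]
T2·T1 = [-3 0 0; 0 -3 0; 0 0 1]
T3·…·T1 = [-3 0 0; 0 -3 2; 0 0 1]
T4·…·T1 = [-3 0 1; 0 -3 7; 0 0 1]
T5·…·T1 = [-3 0 -1; 0 -3 12; 0 0 1]
T6·…·T1 = [-9 0 -3; 0 -3 12; 0 0 1]
det M = 27; M⁻¹ = [-1/9 0 -1/3; 0 -1/3 4; 0 0 1]
M⁻¹ · (0, 9)ᵀ = (-1/3, 1)ᵀ

p = (-1/3, 1)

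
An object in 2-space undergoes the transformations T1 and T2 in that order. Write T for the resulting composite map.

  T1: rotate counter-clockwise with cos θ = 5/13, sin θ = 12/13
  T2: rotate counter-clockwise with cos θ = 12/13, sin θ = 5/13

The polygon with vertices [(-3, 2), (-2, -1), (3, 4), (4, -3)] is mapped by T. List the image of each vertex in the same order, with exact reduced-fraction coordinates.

T1 rotate counter-clockwise with cos θ = 5/13, sin θ = 12/13: (-3, 2) → (-3, -2); (-2, -1) → (2/13, -29/13); (3, 4) → (-33/13, 56/13); (4, -3) → (56/13, 33/13)
T2 rotate counter-clockwise with cos θ = 12/13, sin θ = 5/13: (-3, -2) → (-2, -3); (2/13, -29/13) → (1, -2); (-33/13, 56/13) → (-4, 3); (56/13, 33/13) → (3, 4)

image vertices: (-2, -3), (1, -2), (-4, 3), (3, 4)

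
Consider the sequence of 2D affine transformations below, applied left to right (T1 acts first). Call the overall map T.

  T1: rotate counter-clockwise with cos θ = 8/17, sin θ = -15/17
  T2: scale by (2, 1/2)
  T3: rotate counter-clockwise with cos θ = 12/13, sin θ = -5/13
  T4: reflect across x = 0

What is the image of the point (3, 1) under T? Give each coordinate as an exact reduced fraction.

T(p) = (-1687/442, -36/13)

T1 rotate counter-clockwise with cos θ = 8/17, sin θ = -15/17: (3, 1) → (39/17, -37/17)
T2 scale by (2, 1/2): (39/17, -37/17) → (78/17, -37/34)
T3 rotate counter-clockwise with cos θ = 12/13, sin θ = -5/13: (78/17, -37/34) → (1687/442, -36/13)
T4 reflect across x = 0: (1687/442, -36/13) → (-1687/442, -36/13)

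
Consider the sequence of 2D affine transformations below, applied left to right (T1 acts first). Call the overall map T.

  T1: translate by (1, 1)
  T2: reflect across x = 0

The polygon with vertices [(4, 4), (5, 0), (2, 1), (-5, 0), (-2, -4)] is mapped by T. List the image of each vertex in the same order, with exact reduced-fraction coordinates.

image vertices: (-5, 5), (-6, 1), (-3, 2), (4, 1), (1, -3)

T1 translate by (1, 1): (4, 4) → (5, 5); (5, 0) → (6, 1); (2, 1) → (3, 2); (-5, 0) → (-4, 1); (-2, -4) → (-1, -3)
T2 reflect across x = 0: (5, 5) → (-5, 5); (6, 1) → (-6, 1); (3, 2) → (-3, 2); (-4, 1) → (4, 1); (-1, -3) → (1, -3)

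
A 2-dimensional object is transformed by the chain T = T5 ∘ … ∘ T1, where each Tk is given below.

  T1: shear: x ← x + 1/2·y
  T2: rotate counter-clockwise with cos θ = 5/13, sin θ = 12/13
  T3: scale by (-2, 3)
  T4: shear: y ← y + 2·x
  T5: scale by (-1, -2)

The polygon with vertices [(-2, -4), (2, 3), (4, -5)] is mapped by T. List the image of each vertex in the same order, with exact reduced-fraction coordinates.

T1 shear: x ← x + 1/2·y: (-2, -4) → (-4, -4); (2, 3) → (7/2, 3); (4, -5) → (3/2, -5)
T2 rotate counter-clockwise with cos θ = 5/13, sin θ = 12/13: (-4, -4) → (28/13, -68/13); (7/2, 3) → (-37/26, 57/13); (3/2, -5) → (135/26, -7/13)
T3 scale by (-2, 3): (28/13, -68/13) → (-56/13, -204/13); (-37/26, 57/13) → (37/13, 171/13); (135/26, -7/13) → (-135/13, -21/13)
T4 shear: y ← y + 2·x: (-56/13, -204/13) → (-56/13, -316/13); (37/13, 171/13) → (37/13, 245/13); (-135/13, -21/13) → (-135/13, -291/13)
T5 scale by (-1, -2): (-56/13, -316/13) → (56/13, 632/13); (37/13, 245/13) → (-37/13, -490/13); (-135/13, -291/13) → (135/13, 582/13)

image vertices: (56/13, 632/13), (-37/13, -490/13), (135/13, 582/13)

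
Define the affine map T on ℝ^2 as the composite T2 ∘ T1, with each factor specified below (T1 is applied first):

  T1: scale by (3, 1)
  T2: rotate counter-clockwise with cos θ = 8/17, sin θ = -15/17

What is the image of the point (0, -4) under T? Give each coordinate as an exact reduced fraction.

T(p) = (-60/17, -32/17)

T1 scale by (3, 1): (0, -4) → (0, -4)
T2 rotate counter-clockwise with cos θ = 8/17, sin θ = -15/17: (0, -4) → (-60/17, -32/17)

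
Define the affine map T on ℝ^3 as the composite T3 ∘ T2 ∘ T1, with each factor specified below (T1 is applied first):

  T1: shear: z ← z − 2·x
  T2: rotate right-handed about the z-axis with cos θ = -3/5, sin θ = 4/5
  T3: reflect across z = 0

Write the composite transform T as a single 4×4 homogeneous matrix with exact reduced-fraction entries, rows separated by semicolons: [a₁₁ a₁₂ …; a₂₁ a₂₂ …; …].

T = [-3/5 -4/5 0 0; 4/5 -3/5 0 0; 2 0 -1 0; 0 0 0 1]

T1 = [1 0 0 0; 0 1 0 0; -2 0 1 0; 0 0 0 1]
T2·T1 = [-3/5 -4/5 0 0; 4/5 -3/5 0 0; -2 0 1 0; 0 0 0 1]
T3·…·T1 = [-3/5 -4/5 0 0; 4/5 -3/5 0 0; 2 0 -1 0; 0 0 0 1]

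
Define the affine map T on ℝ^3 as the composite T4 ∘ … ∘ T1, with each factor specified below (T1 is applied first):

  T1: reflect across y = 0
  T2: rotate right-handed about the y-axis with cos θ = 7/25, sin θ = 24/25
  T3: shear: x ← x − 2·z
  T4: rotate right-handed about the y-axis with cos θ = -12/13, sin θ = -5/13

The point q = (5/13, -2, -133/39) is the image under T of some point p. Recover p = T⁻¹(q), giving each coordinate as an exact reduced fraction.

T1 = [1 0 0 0; 0 -1 0 0; 0 0 1 0; 0 0 0 1]
T2·T1 = [7/25 0 24/25 0; 0 -1 0 0; -24/25 0 7/25 0; 0 0 0 1]
T3·…·T1 = [11/5 0 2/5 0; 0 -1 0 0; -24/25 0 7/25 0; 0 0 0 1]
T4·…·T1 = [-108/65 0 -31/65 0; 0 -1 0 0; 563/325 0 -34/325 0; 0 0 0 1]
det M = -1; M⁻¹ = [-34/325 0 31/65 0; 0 -1 0 0; -563/325 0 -108/65 0; 0 0 0 1]
M⁻¹ · (5/13, -2, -133/39)ᵀ = (-5/3, 2, 5)ᵀ

p = (-5/3, 2, 5)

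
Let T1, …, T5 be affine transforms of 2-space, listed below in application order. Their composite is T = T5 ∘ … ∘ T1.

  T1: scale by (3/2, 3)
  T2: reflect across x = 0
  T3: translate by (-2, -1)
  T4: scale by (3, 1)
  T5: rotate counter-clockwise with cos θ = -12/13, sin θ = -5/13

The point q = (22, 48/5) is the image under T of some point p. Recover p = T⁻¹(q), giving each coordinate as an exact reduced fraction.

p = (4, 1/5)

T1 = [3/2 0 0; 0 3 0; 0 0 1]
T2·T1 = [-3/2 0 0; 0 3 0; 0 0 1]
T3·…·T1 = [-3/2 0 -2; 0 3 -1; 0 0 1]
T4·…·T1 = [-9/2 0 -6; 0 3 -1; 0 0 1]
T5·…·T1 = [54/13 15/13 67/13; 45/26 -36/13 42/13; 0 0 1]
det M = -27/2; M⁻¹ = [8/39 10/117 -4/3; 5/39 -4/13 1/3; 0 0 1]
M⁻¹ · (22, 48/5)ᵀ = (4, 1/5)ᵀ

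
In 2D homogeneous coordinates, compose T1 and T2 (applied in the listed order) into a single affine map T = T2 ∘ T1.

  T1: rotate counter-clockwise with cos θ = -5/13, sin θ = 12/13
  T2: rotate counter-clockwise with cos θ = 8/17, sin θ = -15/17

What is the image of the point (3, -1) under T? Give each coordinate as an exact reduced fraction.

T(p) = (591/221, 373/221)

T1 rotate counter-clockwise with cos θ = -5/13, sin θ = 12/13: (3, -1) → (-3/13, 41/13)
T2 rotate counter-clockwise with cos θ = 8/17, sin θ = -15/17: (-3/13, 41/13) → (591/221, 373/221)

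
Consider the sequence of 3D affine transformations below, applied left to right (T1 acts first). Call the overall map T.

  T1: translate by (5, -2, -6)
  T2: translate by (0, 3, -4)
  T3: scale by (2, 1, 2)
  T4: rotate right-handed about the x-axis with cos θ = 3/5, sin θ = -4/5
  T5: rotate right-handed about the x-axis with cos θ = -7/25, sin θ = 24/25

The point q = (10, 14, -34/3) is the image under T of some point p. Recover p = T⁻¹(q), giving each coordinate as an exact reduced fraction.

p = (0, -5/3, 1)

T1 = [1 0 0 5; 0 1 0 -2; 0 0 1 -6; 0 0 0 1]
T2·T1 = [1 0 0 5; 0 1 0 1; 0 0 1 -10; 0 0 0 1]
T3·…·T1 = [2 0 0 10; 0 1 0 1; 0 0 2 -20; 0 0 0 1]
T4·…·T1 = [2 0 0 10; 0 3/5 8/5 -77/5; 0 -4/5 6/5 -64/5; 0 0 0 1]
T5·…·T1 = [2 0 0 10; 0 3/5 -8/5 83/5; 0 4/5 6/5 -56/5; 0 0 0 1]
det M = 4; M⁻¹ = [1/2 0 0 -5; 0 3/5 4/5 -1; 0 -2/5 3/10 10; 0 0 0 1]
M⁻¹ · (10, 14, -34/3)ᵀ = (0, -5/3, 1)ᵀ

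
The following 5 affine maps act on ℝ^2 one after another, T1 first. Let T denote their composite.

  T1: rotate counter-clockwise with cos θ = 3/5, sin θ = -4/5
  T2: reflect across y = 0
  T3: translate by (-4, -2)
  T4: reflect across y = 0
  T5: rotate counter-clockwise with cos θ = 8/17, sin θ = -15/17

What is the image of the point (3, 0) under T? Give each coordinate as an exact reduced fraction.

T(p) = (-118/85, 149/85)

T1 rotate counter-clockwise with cos θ = 3/5, sin θ = -4/5: (3, 0) → (9/5, -12/5)
T2 reflect across y = 0: (9/5, -12/5) → (9/5, 12/5)
T3 translate by (-4, -2): (9/5, 12/5) → (-11/5, 2/5)
T4 reflect across y = 0: (-11/5, 2/5) → (-11/5, -2/5)
T5 rotate counter-clockwise with cos θ = 8/17, sin θ = -15/17: (-11/5, -2/5) → (-118/85, 149/85)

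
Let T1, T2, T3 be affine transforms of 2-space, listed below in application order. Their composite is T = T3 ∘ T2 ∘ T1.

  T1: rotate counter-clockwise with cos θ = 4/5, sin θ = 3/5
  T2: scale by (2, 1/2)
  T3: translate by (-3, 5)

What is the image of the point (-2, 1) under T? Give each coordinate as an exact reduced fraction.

T(p) = (-37/5, 24/5)

T1 rotate counter-clockwise with cos θ = 4/5, sin θ = 3/5: (-2, 1) → (-11/5, -2/5)
T2 scale by (2, 1/2): (-11/5, -2/5) → (-22/5, -1/5)
T3 translate by (-3, 5): (-22/5, -1/5) → (-37/5, 24/5)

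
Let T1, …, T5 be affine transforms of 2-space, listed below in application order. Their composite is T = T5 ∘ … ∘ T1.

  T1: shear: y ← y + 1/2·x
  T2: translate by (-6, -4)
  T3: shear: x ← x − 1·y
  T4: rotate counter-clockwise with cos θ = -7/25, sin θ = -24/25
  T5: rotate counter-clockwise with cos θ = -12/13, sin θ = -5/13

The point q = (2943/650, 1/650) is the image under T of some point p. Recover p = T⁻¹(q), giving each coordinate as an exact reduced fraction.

p = (1, -1)

T1 = [1 0 0; 1/2 1 0; 0 0 1]
T2·T1 = [1 0 -6; 1/2 1 -4; 0 0 1]
T3·…·T1 = [1/2 -1 -2; 1/2 1 -4; 0 0 1]
T4·…·T1 = [17/50 31/25 -82/25; -31/50 17/25 76/25; 0 0 1]
T5·…·T1 = [-359/650 -287/325 1364/325; 287/650 -359/325 -502/325; 0 0 1]
det M = 1; M⁻¹ = [-359/325 287/325 6; -287/650 -359/650 1; 0 0 1]
M⁻¹ · (2943/650, 1/650)ᵀ = (1, -1)ᵀ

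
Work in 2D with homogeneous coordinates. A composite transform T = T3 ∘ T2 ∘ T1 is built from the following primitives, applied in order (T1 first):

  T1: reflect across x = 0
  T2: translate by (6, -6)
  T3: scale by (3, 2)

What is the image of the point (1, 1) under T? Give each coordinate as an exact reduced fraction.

T(p) = (15, -10)

T1 reflect across x = 0: (1, 1) → (-1, 1)
T2 translate by (6, -6): (-1, 1) → (5, -5)
T3 scale by (3, 2): (5, -5) → (15, -10)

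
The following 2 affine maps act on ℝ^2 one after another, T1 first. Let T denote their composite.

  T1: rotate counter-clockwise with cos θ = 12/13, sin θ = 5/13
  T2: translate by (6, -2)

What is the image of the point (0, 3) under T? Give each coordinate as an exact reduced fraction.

T1 rotate counter-clockwise with cos θ = 12/13, sin θ = 5/13: (0, 3) → (-15/13, 36/13)
T2 translate by (6, -2): (-15/13, 36/13) → (63/13, 10/13)

T(p) = (63/13, 10/13)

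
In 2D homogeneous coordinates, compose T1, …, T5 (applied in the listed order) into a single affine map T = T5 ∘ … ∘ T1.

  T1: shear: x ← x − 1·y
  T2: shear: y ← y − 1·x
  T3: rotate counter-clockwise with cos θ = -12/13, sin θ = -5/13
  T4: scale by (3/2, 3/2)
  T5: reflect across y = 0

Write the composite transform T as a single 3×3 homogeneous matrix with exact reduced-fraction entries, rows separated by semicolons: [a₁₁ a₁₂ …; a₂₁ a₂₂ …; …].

T1 = [1 -1 0; 0 1 0; 0 0 1]
T2·T1 = [1 -1 0; -1 2 0; 0 0 1]
T3·…·T1 = [-17/13 22/13 0; 7/13 -19/13 0; 0 0 1]
T4·…·T1 = [-51/26 33/13 0; 21/26 -57/26 0; 0 0 1]
T5·…·T1 = [-51/26 33/13 0; -21/26 57/26 0; 0 0 1]

T = [-51/26 33/13 0; -21/26 57/26 0; 0 0 1]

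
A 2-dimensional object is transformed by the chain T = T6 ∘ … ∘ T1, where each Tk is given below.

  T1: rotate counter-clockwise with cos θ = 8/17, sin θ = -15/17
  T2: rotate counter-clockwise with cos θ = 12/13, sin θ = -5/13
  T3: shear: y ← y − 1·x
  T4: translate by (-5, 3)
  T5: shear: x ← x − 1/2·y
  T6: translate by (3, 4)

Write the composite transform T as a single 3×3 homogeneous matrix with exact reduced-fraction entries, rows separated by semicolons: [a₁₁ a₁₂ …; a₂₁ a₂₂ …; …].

T = [283/442 639/442 -7/2; -241/221 -199/221 7; 0 0 1]

T1 = [8/17 15/17 0; -15/17 8/17 0; 0 0 1]
T2·T1 = [21/221 220/221 0; -220/221 21/221 0; 0 0 1]
T3·…·T1 = [21/221 220/221 0; -241/221 -199/221 0; 0 0 1]
T4·…·T1 = [21/221 220/221 -5; -241/221 -199/221 3; 0 0 1]
T5·…·T1 = [283/442 639/442 -13/2; -241/221 -199/221 3; 0 0 1]
T6·…·T1 = [283/442 639/442 -7/2; -241/221 -199/221 7; 0 0 1]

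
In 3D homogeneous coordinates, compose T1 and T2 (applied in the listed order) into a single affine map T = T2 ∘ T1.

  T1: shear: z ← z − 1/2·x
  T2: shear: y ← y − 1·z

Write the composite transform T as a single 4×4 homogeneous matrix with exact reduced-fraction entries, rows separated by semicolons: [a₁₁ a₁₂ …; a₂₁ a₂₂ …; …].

T1 = [1 0 0 0; 0 1 0 0; -1/2 0 1 0; 0 0 0 1]
T2·T1 = [1 0 0 0; 1/2 1 -1 0; -1/2 0 1 0; 0 0 0 1]

T = [1 0 0 0; 1/2 1 -1 0; -1/2 0 1 0; 0 0 0 1]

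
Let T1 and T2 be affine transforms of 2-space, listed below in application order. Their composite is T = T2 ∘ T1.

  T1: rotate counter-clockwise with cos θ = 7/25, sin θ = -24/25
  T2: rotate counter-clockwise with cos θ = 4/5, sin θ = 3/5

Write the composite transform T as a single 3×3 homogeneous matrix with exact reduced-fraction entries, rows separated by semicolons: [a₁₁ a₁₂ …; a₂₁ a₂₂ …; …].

T = [4/5 3/5 0; -3/5 4/5 0; 0 0 1]

T1 = [7/25 24/25 0; -24/25 7/25 0; 0 0 1]
T2·T1 = [4/5 3/5 0; -3/5 4/5 0; 0 0 1]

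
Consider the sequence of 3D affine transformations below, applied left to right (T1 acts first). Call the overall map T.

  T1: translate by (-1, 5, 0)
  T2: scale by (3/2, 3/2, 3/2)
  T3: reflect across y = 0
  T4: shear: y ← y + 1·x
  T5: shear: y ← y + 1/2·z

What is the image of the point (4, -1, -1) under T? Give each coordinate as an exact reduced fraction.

T1 translate by (-1, 5, 0): (4, -1, -1) → (3, 4, -1)
T2 scale by (3/2, 3/2, 3/2): (3, 4, -1) → (9/2, 6, -3/2)
T3 reflect across y = 0: (9/2, 6, -3/2) → (9/2, -6, -3/2)
T4 shear: y ← y + 1·x: (9/2, -6, -3/2) → (9/2, -3/2, -3/2)
T5 shear: y ← y + 1/2·z: (9/2, -3/2, -3/2) → (9/2, -9/4, -3/2)

T(p) = (9/2, -9/4, -3/2)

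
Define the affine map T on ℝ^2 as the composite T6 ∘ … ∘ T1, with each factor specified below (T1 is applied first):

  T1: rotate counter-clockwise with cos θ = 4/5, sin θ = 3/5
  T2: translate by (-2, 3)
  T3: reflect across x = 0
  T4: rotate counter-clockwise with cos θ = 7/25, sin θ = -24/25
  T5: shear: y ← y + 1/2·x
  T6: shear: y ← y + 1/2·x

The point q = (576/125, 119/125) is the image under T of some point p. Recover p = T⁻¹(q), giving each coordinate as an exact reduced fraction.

p = (-2, 2)

T1 = [4/5 -3/5 0; 3/5 4/5 0; 0 0 1]
T2·T1 = [4/5 -3/5 -2; 3/5 4/5 3; 0 0 1]
T3·…·T1 = [-4/5 3/5 2; 3/5 4/5 3; 0 0 1]
T4·…·T1 = [44/125 117/125 86/25; 117/125 -44/125 -27/25; 0 0 1]
T5·…·T1 = [44/125 117/125 86/25; 139/125 29/250 16/25; 0 0 1]
T6·…·T1 = [44/125 117/125 86/25; 161/125 73/125 59/25; 0 0 1]
det M = -1; M⁻¹ = [-73/125 117/125 -1/5; 161/125 -44/125 -18/5; 0 0 1]
M⁻¹ · (576/125, 119/125)ᵀ = (-2, 2)ᵀ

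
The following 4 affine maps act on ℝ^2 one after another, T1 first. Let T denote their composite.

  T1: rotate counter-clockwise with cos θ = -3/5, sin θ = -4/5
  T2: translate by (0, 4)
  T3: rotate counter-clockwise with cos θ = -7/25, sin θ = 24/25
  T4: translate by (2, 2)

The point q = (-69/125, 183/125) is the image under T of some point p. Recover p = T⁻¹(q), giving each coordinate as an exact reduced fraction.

p = (1, 1)

T1 = [-3/5 4/5 0; -4/5 -3/5 0; 0 0 1]
T2·T1 = [-3/5 4/5 0; -4/5 -3/5 4; 0 0 1]
T3·…·T1 = [117/125 44/125 -96/25; -44/125 117/125 -28/25; 0 0 1]
T4·…·T1 = [117/125 44/125 -46/25; -44/125 117/125 22/25; 0 0 1]
det M = 1; M⁻¹ = [117/125 -44/125 254/125; 44/125 117/125 -22/125; 0 0 1]
M⁻¹ · (-69/125, 183/125)ᵀ = (1, 1)ᵀ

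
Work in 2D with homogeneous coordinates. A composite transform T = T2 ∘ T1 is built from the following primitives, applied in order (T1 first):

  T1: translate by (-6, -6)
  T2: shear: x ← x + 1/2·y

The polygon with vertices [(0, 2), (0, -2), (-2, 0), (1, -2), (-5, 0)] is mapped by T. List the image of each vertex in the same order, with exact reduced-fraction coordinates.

image vertices: (-8, -4), (-10, -8), (-11, -6), (-9, -8), (-14, -6)

T1 translate by (-6, -6): (0, 2) → (-6, -4); (0, -2) → (-6, -8); (-2, 0) → (-8, -6); (1, -2) → (-5, -8); (-5, 0) → (-11, -6)
T2 shear: x ← x + 1/2·y: (-6, -4) → (-8, -4); (-6, -8) → (-10, -8); (-8, -6) → (-11, -6); (-5, -8) → (-9, -8); (-11, -6) → (-14, -6)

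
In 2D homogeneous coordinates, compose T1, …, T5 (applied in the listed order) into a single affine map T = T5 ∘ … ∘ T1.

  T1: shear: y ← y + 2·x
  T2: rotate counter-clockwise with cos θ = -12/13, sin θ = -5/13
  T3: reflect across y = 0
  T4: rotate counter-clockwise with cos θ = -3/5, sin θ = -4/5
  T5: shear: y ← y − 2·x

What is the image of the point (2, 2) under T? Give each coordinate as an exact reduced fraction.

T1 shear: y ← y + 2·x: (2, 2) → (2, 6)
T2 rotate counter-clockwise with cos θ = -12/13, sin θ = -5/13: (2, 6) → (6/13, -82/13)
T3 reflect across y = 0: (6/13, -82/13) → (6/13, 82/13)
T4 rotate counter-clockwise with cos θ = -3/5, sin θ = -4/5: (6/13, 82/13) → (62/13, -54/13)
T5 shear: y ← y − 2·x: (62/13, -54/13) → (62/13, -178/13)

T(p) = (62/13, -178/13)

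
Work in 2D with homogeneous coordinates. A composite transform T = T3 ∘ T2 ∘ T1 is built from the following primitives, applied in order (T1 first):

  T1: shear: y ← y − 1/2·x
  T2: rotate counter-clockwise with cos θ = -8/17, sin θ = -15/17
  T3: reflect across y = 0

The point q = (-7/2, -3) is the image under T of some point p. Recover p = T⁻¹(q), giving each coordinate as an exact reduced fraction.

T1 = [1 0 0; -1/2 1 0; 0 0 1]
T2·T1 = [-31/34 15/17 0; -11/17 -8/17 0; 0 0 1]
T3·…·T1 = [-31/34 15/17 0; 11/17 8/17 0; 0 0 1]
det M = -1; M⁻¹ = [-8/17 15/17 0; 11/17 31/34 0; 0 0 1]
M⁻¹ · (-7/2, -3)ᵀ = (-1, -5)ᵀ

p = (-1, -5)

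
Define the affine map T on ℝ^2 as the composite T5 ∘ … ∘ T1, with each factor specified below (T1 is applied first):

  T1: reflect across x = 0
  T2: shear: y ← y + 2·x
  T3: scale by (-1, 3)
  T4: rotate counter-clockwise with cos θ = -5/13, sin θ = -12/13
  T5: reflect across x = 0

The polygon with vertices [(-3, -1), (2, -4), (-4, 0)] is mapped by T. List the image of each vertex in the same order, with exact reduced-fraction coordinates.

T1 reflect across x = 0: (-3, -1) → (3, -1); (2, -4) → (-2, -4); (-4, 0) → (4, 0)
T2 shear: y ← y + 2·x: (3, -1) → (3, 5); (-2, -4) → (-2, -8); (4, 0) → (4, 8)
T3 scale by (-1, 3): (3, 5) → (-3, 15); (-2, -8) → (2, -24); (4, 8) → (-4, 24)
T4 rotate counter-clockwise with cos θ = -5/13, sin θ = -12/13: (-3, 15) → (15, -3); (2, -24) → (-298/13, 96/13); (-4, 24) → (308/13, -72/13)
T5 reflect across x = 0: (15, -3) → (-15, -3); (-298/13, 96/13) → (298/13, 96/13); (308/13, -72/13) → (-308/13, -72/13)

image vertices: (-15, -3), (298/13, 96/13), (-308/13, -72/13)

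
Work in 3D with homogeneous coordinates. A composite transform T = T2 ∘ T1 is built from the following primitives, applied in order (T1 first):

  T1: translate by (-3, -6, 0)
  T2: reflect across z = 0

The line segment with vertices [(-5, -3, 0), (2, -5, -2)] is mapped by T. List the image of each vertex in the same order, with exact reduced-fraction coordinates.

T1 translate by (-3, -6, 0): (-5, -3, 0) → (-8, -9, 0); (2, -5, -2) → (-1, -11, -2)
T2 reflect across z = 0: (-8, -9, 0) → (-8, -9, 0); (-1, -11, -2) → (-1, -11, 2)

image vertices: (-8, -9, 0), (-1, -11, 2)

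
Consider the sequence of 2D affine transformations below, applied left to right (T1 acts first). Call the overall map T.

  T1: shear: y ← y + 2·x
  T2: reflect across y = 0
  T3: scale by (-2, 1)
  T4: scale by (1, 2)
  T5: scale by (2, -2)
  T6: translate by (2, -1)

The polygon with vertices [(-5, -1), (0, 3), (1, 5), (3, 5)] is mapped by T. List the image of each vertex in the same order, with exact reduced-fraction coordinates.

T1 shear: y ← y + 2·x: (-5, -1) → (-5, -11); (0, 3) → (0, 3); (1, 5) → (1, 7); (3, 5) → (3, 11)
T2 reflect across y = 0: (-5, -11) → (-5, 11); (0, 3) → (0, -3); (1, 7) → (1, -7); (3, 11) → (3, -11)
T3 scale by (-2, 1): (-5, 11) → (10, 11); (0, -3) → (0, -3); (1, -7) → (-2, -7); (3, -11) → (-6, -11)
T4 scale by (1, 2): (10, 11) → (10, 22); (0, -3) → (0, -6); (-2, -7) → (-2, -14); (-6, -11) → (-6, -22)
T5 scale by (2, -2): (10, 22) → (20, -44); (0, -6) → (0, 12); (-2, -14) → (-4, 28); (-6, -22) → (-12, 44)
T6 translate by (2, -1): (20, -44) → (22, -45); (0, 12) → (2, 11); (-4, 28) → (-2, 27); (-12, 44) → (-10, 43)

image vertices: (22, -45), (2, 11), (-2, 27), (-10, 43)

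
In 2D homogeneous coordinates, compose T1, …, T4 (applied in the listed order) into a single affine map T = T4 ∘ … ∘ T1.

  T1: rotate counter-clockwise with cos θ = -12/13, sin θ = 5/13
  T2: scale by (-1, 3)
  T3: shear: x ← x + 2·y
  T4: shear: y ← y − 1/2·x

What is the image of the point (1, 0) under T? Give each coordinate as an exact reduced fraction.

T1 rotate counter-clockwise with cos θ = -12/13, sin θ = 5/13: (1, 0) → (-12/13, 5/13)
T2 scale by (-1, 3): (-12/13, 5/13) → (12/13, 15/13)
T3 shear: x ← x + 2·y: (12/13, 15/13) → (42/13, 15/13)
T4 shear: y ← y − 1/2·x: (42/13, 15/13) → (42/13, -6/13)

T(p) = (42/13, -6/13)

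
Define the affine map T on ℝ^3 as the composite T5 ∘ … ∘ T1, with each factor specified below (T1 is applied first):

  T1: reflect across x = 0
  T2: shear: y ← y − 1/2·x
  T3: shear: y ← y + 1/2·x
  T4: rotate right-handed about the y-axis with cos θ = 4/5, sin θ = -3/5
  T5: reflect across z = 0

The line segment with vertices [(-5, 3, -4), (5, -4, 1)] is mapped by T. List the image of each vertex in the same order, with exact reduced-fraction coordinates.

T1 reflect across x = 0: (-5, 3, -4) → (5, 3, -4); (5, -4, 1) → (-5, -4, 1)
T2 shear: y ← y − 1/2·x: (5, 3, -4) → (5, 1/2, -4); (-5, -4, 1) → (-5, -3/2, 1)
T3 shear: y ← y + 1/2·x: (5, 1/2, -4) → (5, 3, -4); (-5, -3/2, 1) → (-5, -4, 1)
T4 rotate right-handed about the y-axis with cos θ = 4/5, sin θ = -3/5: (5, 3, -4) → (32/5, 3, -1/5); (-5, -4, 1) → (-23/5, -4, -11/5)
T5 reflect across z = 0: (32/5, 3, -1/5) → (32/5, 3, 1/5); (-23/5, -4, -11/5) → (-23/5, -4, 11/5)

image vertices: (32/5, 3, 1/5), (-23/5, -4, 11/5)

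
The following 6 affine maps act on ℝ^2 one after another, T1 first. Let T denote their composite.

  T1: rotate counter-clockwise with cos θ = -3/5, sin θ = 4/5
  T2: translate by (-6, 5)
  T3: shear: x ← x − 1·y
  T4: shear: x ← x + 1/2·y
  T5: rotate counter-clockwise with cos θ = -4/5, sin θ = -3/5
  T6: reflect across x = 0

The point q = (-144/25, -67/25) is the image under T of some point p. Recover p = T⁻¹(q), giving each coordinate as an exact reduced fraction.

T1 = [-3/5 -4/5 0; 4/5 -3/5 0; 0 0 1]
T2·T1 = [-3/5 -4/5 -6; 4/5 -3/5 5; 0 0 1]
T3·…·T1 = [-7/5 -1/5 -11; 4/5 -3/5 5; 0 0 1]
T4·…·T1 = [-1 -1/2 -17/2; 4/5 -3/5 5; 0 0 1]
T5·…·T1 = [32/25 1/25 49/5; -1/25 39/50 11/10; 0 0 1]
T6·…·T1 = [-32/25 -1/25 -49/5; -1/25 39/50 11/10; 0 0 1]
det M = -1; M⁻¹ = [-39/50 -1/25 -38/5; -1/25 32/25 -9/5; 0 0 1]
M⁻¹ · (-144/25, -67/25)ᵀ = (-3, -5)ᵀ

p = (-3, -5)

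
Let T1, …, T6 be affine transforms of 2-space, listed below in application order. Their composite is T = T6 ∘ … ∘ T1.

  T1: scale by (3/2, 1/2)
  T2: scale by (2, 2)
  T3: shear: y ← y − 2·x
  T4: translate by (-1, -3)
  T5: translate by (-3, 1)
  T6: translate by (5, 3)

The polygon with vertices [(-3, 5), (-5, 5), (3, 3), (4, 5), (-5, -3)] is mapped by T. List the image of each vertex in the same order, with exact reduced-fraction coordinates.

image vertices: (-8, 24), (-14, 36), (10, -14), (13, -18), (-14, 28)

T1 scale by (3/2, 1/2): (-3, 5) → (-9/2, 5/2); (-5, 5) → (-15/2, 5/2); (3, 3) → (9/2, 3/2); (4, 5) → (6, 5/2); (-5, -3) → (-15/2, -3/2)
T2 scale by (2, 2): (-9/2, 5/2) → (-9, 5); (-15/2, 5/2) → (-15, 5); (9/2, 3/2) → (9, 3); (6, 5/2) → (12, 5); (-15/2, -3/2) → (-15, -3)
T3 shear: y ← y − 2·x: (-9, 5) → (-9, 23); (-15, 5) → (-15, 35); (9, 3) → (9, -15); (12, 5) → (12, -19); (-15, -3) → (-15, 27)
T4 translate by (-1, -3): (-9, 23) → (-10, 20); (-15, 35) → (-16, 32); (9, -15) → (8, -18); (12, -19) → (11, -22); (-15, 27) → (-16, 24)
T5 translate by (-3, 1): (-10, 20) → (-13, 21); (-16, 32) → (-19, 33); (8, -18) → (5, -17); (11, -22) → (8, -21); (-16, 24) → (-19, 25)
T6 translate by (5, 3): (-13, 21) → (-8, 24); (-19, 33) → (-14, 36); (5, -17) → (10, -14); (8, -21) → (13, -18); (-19, 25) → (-14, 28)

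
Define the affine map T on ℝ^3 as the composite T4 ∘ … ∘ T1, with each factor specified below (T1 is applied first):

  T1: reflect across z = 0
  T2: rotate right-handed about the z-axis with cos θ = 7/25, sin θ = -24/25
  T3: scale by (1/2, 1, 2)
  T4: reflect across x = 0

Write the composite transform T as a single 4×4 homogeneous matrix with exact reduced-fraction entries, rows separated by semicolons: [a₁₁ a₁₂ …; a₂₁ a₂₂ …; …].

T1 = [1 0 0 0; 0 1 0 0; 0 0 -1 0; 0 0 0 1]
T2·T1 = [7/25 24/25 0 0; -24/25 7/25 0 0; 0 0 -1 0; 0 0 0 1]
T3·…·T1 = [7/50 12/25 0 0; -24/25 7/25 0 0; 0 0 -2 0; 0 0 0 1]
T4·…·T1 = [-7/50 -12/25 0 0; -24/25 7/25 0 0; 0 0 -2 0; 0 0 0 1]

T = [-7/50 -12/25 0 0; -24/25 7/25 0 0; 0 0 -2 0; 0 0 0 1]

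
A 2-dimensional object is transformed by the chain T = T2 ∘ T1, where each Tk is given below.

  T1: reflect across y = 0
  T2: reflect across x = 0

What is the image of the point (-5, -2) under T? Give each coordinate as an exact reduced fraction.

T(p) = (5, 2)

T1 reflect across y = 0: (-5, -2) → (-5, 2)
T2 reflect across x = 0: (-5, 2) → (5, 2)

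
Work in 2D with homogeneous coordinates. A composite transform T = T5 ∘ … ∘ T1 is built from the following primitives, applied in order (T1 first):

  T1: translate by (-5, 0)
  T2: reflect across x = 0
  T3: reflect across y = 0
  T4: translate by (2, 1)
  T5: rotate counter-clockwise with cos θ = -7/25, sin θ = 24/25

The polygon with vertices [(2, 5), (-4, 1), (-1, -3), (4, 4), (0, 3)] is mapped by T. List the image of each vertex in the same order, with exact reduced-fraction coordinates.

image vertices: (61/25, 148/25), (-77/25, 264/25), (-152/25, 164/25), (51/25, 93/25), (-1/25, 182/25)

T1 translate by (-5, 0): (2, 5) → (-3, 5); (-4, 1) → (-9, 1); (-1, -3) → (-6, -3); (4, 4) → (-1, 4); (0, 3) → (-5, 3)
T2 reflect across x = 0: (-3, 5) → (3, 5); (-9, 1) → (9, 1); (-6, -3) → (6, -3); (-1, 4) → (1, 4); (-5, 3) → (5, 3)
T3 reflect across y = 0: (3, 5) → (3, -5); (9, 1) → (9, -1); (6, -3) → (6, 3); (1, 4) → (1, -4); (5, 3) → (5, -3)
T4 translate by (2, 1): (3, -5) → (5, -4); (9, -1) → (11, 0); (6, 3) → (8, 4); (1, -4) → (3, -3); (5, -3) → (7, -2)
T5 rotate counter-clockwise with cos θ = -7/25, sin θ = 24/25: (5, -4) → (61/25, 148/25); (11, 0) → (-77/25, 264/25); (8, 4) → (-152/25, 164/25); (3, -3) → (51/25, 93/25); (7, -2) → (-1/25, 182/25)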